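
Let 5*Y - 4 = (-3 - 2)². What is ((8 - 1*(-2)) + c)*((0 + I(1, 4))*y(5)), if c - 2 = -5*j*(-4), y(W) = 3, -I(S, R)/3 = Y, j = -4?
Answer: 17748/5 ≈ 3549.6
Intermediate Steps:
Y = 29/5 (Y = ⅘ + (-3 - 2)²/5 = ⅘ + (⅕)*(-5)² = ⅘ + (⅕)*25 = ⅘ + 5 = 29/5 ≈ 5.8000)
I(S, R) = -87/5 (I(S, R) = -3*29/5 = -87/5)
c = -78 (c = 2 - 5*(-4)*(-4) = 2 + 20*(-4) = 2 - 80 = -78)
((8 - 1*(-2)) + c)*((0 + I(1, 4))*y(5)) = ((8 - 1*(-2)) - 78)*((0 - 87/5)*3) = ((8 + 2) - 78)*(-87/5*3) = (10 - 78)*(-261/5) = -68*(-261/5) = 17748/5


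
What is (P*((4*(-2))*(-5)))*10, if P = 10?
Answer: 4000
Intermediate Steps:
(P*((4*(-2))*(-5)))*10 = (10*((4*(-2))*(-5)))*10 = (10*(-8*(-5)))*10 = (10*40)*10 = 400*10 = 4000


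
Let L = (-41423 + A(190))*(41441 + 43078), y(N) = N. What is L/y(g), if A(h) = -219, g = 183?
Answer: -1173180066/61 ≈ -1.9232e+7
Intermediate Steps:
L = -3519540198 (L = (-41423 - 219)*(41441 + 43078) = -41642*84519 = -3519540198)
L/y(g) = -3519540198/183 = -3519540198*1/183 = -1173180066/61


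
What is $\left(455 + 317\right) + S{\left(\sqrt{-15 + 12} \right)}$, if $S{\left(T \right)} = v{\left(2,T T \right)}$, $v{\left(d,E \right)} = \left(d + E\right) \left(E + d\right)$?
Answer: $773$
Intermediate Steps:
$v{\left(d,E \right)} = \left(E + d\right)^{2}$ ($v{\left(d,E \right)} = \left(E + d\right) \left(E + d\right) = \left(E + d\right)^{2}$)
$S{\left(T \right)} = \left(2 + T^{2}\right)^{2}$ ($S{\left(T \right)} = \left(T T + 2\right)^{2} = \left(T^{2} + 2\right)^{2} = \left(2 + T^{2}\right)^{2}$)
$\left(455 + 317\right) + S{\left(\sqrt{-15 + 12} \right)} = \left(455 + 317\right) + \left(2 + \left(\sqrt{-15 + 12}\right)^{2}\right)^{2} = 772 + \left(2 + \left(\sqrt{-3}\right)^{2}\right)^{2} = 772 + \left(2 + \left(i \sqrt{3}\right)^{2}\right)^{2} = 772 + \left(2 - 3\right)^{2} = 772 + \left(-1\right)^{2} = 772 + 1 = 773$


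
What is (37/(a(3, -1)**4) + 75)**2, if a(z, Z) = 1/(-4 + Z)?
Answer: 538240000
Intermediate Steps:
(37/(a(3, -1)**4) + 75)**2 = (37/((1/(-4 - 1))**4) + 75)**2 = (37/((1/(-5))**4) + 75)**2 = (37/((-1/5)**4) + 75)**2 = (37/(1/625) + 75)**2 = (37*625 + 75)**2 = (23125 + 75)**2 = 23200**2 = 538240000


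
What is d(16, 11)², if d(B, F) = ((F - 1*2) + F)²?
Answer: 160000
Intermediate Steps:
d(B, F) = (-2 + 2*F)² (d(B, F) = ((F - 2) + F)² = ((-2 + F) + F)² = (-2 + 2*F)²)
d(16, 11)² = (4*(-1 + 11)²)² = (4*10²)² = (4*100)² = 400² = 160000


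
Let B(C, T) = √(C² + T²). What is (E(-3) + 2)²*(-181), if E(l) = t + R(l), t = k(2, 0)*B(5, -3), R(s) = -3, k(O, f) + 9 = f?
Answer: -498655 - 3258*√34 ≈ -5.1765e+5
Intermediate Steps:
k(O, f) = -9 + f
t = -9*√34 (t = (-9 + 0)*√(5² + (-3)²) = -9*√(25 + 9) = -9*√34 ≈ -52.479)
E(l) = -3 - 9*√34 (E(l) = -9*√34 - 3 = -3 - 9*√34)
(E(-3) + 2)²*(-181) = ((-3 - 9*√34) + 2)²*(-181) = (-1 - 9*√34)²*(-181) = -181*(-1 - 9*√34)²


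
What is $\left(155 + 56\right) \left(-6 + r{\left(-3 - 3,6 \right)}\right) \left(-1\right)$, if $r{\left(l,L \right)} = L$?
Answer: $0$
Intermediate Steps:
$\left(155 + 56\right) \left(-6 + r{\left(-3 - 3,6 \right)}\right) \left(-1\right) = \left(155 + 56\right) \left(-6 + 6\right) \left(-1\right) = 211 \cdot 0 \left(-1\right) = 211 \cdot 0 = 0$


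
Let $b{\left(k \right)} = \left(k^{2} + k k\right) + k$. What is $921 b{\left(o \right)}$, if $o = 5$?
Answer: $50655$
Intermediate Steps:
$b{\left(k \right)} = k + 2 k^{2}$ ($b{\left(k \right)} = \left(k^{2} + k^{2}\right) + k = 2 k^{2} + k = k + 2 k^{2}$)
$921 b{\left(o \right)} = 921 \cdot 5 \left(1 + 2 \cdot 5\right) = 921 \cdot 5 \left(1 + 10\right) = 921 \cdot 5 \cdot 11 = 921 \cdot 55 = 50655$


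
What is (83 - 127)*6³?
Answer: -9504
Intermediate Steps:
(83 - 127)*6³ = -44*216 = -9504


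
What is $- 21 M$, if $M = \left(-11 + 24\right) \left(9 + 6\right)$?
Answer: $-4095$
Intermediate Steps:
$M = 195$ ($M = 13 \cdot 15 = 195$)
$- 21 M = \left(-21\right) 195 = -4095$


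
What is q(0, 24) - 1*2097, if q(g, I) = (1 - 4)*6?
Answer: -2115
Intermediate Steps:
q(g, I) = -18 (q(g, I) = -3*6 = -18)
q(0, 24) - 1*2097 = -18 - 1*2097 = -18 - 2097 = -2115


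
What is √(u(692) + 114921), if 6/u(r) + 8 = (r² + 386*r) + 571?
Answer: 5*√2561913068663643/746539 ≈ 339.00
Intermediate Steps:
u(r) = 6/(563 + r² + 386*r) (u(r) = 6/(-8 + ((r² + 386*r) + 571)) = 6/(-8 + (571 + r² + 386*r)) = 6/(563 + r² + 386*r))
√(u(692) + 114921) = √(6/(563 + 692² + 386*692) + 114921) = √(6/(563 + 478864 + 267112) + 114921) = √(6/746539 + 114921) = √(85793008425/746539) = 5*√2561913068663643/746539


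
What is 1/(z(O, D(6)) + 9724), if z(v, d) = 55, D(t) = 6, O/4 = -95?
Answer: 1/9779 ≈ 0.00010226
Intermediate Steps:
O = -380 (O = 4*(-95) = -380)
1/(z(O, D(6)) + 9724) = 1/(55 + 9724) = 1/9779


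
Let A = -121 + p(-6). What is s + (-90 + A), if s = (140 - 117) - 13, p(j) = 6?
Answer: -195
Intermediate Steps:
A = -115 (A = -121 + 6 = -115)
s = 10 (s = 23 - 13 = 10)
s + (-90 + A) = 10 + (-90 - 115) = 10 - 205 = -195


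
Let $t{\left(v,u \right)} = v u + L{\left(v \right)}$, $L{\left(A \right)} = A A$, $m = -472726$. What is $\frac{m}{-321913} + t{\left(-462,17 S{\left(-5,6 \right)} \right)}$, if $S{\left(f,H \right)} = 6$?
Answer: $\frac{53541042886}{321913} \approx 1.6632 \cdot 10^{5}$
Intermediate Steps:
$L{\left(A \right)} = A^{2}$
$t{\left(v,u \right)} = v^{2} + u v$ ($t{\left(v,u \right)} = v u + v^{2} = u v + v^{2} = v^{2} + u v$)
$\frac{m}{-321913} + t{\left(-462,17 S{\left(-5,6 \right)} \right)} = - \frac{472726}{-321913} - 462 \left(17 \cdot 6 - 462\right) = \left(-472726\right) \left(- \frac{1}{321913}\right) - 462 \left(102 - 462\right) = \frac{472726}{321913} - -166320 = \frac{472726}{321913} + 166320 = \frac{53541042886}{321913}$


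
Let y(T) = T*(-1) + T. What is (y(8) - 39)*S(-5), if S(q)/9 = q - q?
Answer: 0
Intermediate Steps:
S(q) = 0 (S(q) = 9*(q - q) = 9*0 = 0)
y(T) = 0 (y(T) = -T + T = 0)
(y(8) - 39)*S(-5) = (0 - 39)*0 = -39*0 = 0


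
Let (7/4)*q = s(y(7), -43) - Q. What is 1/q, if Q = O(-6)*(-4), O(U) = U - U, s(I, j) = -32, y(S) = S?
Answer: -7/128 ≈ -0.054688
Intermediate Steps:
O(U) = 0
Q = 0 (Q = 0*(-4) = 0)
q = -128/7 (q = 4*(-32 - 1*0)/7 = 4*(-32 + 0)/7 = (4/7)*(-32) = -128/7 ≈ -18.286)
1/q = 1/(-128/7) = -7/128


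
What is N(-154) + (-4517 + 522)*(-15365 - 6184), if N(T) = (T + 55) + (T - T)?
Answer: 86088156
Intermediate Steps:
N(T) = 55 + T (N(T) = (55 + T) + 0 = 55 + T)
N(-154) + (-4517 + 522)*(-15365 - 6184) = (55 - 154) + (-4517 + 522)*(-15365 - 6184) = -99 - 3995*(-21549) = -99 + 86088255 = 86088156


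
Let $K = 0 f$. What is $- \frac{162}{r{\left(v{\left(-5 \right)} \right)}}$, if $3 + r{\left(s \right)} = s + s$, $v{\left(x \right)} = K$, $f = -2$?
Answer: $54$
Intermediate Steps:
$K = 0$ ($K = 0 \left(-2\right) = 0$)
$v{\left(x \right)} = 0$
$r{\left(s \right)} = -3 + 2 s$ ($r{\left(s \right)} = -3 + \left(s + s\right) = -3 + 2 s$)
$- \frac{162}{r{\left(v{\left(-5 \right)} \right)}} = - \frac{162}{-3 + 2 \cdot 0} = - \frac{162}{-3 + 0} = - \frac{162}{-3} = \left(-162\right) \left(- \frac{1}{3}\right) = 54$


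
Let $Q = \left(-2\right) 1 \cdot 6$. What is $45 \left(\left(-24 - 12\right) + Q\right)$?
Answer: $-2160$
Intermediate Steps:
$Q = -12$ ($Q = \left(-2\right) 6 = -12$)
$45 \left(\left(-24 - 12\right) + Q\right) = 45 \left(\left(-24 - 12\right) - 12\right) = 45 \left(-36 - 12\right) = 45 \left(-48\right) = -2160$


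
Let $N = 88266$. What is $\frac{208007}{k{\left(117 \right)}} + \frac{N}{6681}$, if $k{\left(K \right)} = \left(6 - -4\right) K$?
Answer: $\frac{497655329}{2605590} \approx 191.0$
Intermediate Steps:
$k{\left(K \right)} = 10 K$ ($k{\left(K \right)} = \left(6 + 4\right) K = 10 K$)
$\frac{208007}{k{\left(117 \right)}} + \frac{N}{6681} = \frac{208007}{10 \cdot 117} + \frac{88266}{6681} = \frac{208007}{1170} + 88266 \cdot \frac{1}{6681} = 208007 \cdot \frac{1}{1170} + \frac{29422}{2227} = \frac{208007}{1170} + \frac{29422}{2227} = \frac{497655329}{2605590}$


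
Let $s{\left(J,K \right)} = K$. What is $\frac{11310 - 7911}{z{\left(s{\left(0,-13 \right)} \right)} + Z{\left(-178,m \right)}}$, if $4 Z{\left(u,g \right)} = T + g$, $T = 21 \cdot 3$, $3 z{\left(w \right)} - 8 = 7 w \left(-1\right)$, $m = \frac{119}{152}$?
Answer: $\frac{2066592}{29759} \approx 69.444$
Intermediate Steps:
$m = \frac{119}{152}$ ($m = 119 \cdot \frac{1}{152} = \frac{119}{152} \approx 0.7829$)
$z{\left(w \right)} = \frac{8}{3} - \frac{7 w}{3}$ ($z{\left(w \right)} = \frac{8}{3} + \frac{7 w \left(-1\right)}{3} = \frac{8}{3} + \frac{\left(-7\right) w}{3} = \frac{8}{3} - \frac{7 w}{3}$)
$T = 63$
$Z{\left(u,g \right)} = \frac{63}{4} + \frac{g}{4}$ ($Z{\left(u,g \right)} = \frac{63 + g}{4} = \frac{63}{4} + \frac{g}{4}$)
$\frac{11310 - 7911}{z{\left(s{\left(0,-13 \right)} \right)} + Z{\left(-178,m \right)}} = \frac{11310 - 7911}{\left(\frac{8}{3} - - \frac{91}{3}\right) + \left(\frac{63}{4} + \frac{1}{4} \cdot \frac{119}{152}\right)} = \frac{3399}{\left(\frac{8}{3} + \frac{91}{3}\right) + \left(\frac{63}{4} + \frac{119}{608}\right)} = \frac{3399}{33 + \frac{9695}{608}} = \frac{3399}{\frac{29759}{608}} = 3399 \cdot \frac{608}{29759} = \frac{2066592}{29759}$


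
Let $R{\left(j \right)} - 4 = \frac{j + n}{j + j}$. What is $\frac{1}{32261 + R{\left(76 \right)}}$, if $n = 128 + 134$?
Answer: $\frac{76}{2452309} \approx 3.0991 \cdot 10^{-5}$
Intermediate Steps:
$n = 262$
$R{\left(j \right)} = 4 + \frac{262 + j}{2 j}$ ($R{\left(j \right)} = 4 + \frac{j + 262}{j + j} = 4 + \frac{262 + j}{2 j}$)
$\frac{1}{32261 + R{\left(76 \right)}} = \frac{1}{32261 + \left(\frac{9}{2} + \frac{131}{76}\right)} = \frac{1}{32261 + \frac{473}{76}} = \frac{1}{\frac{2452309}{76}} = \frac{76}{2452309}$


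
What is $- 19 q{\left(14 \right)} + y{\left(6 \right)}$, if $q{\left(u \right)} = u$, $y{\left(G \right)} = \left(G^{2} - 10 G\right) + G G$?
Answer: $-254$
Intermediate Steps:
$y{\left(G \right)} = - 10 G + 2 G^{2}$ ($y{\left(G \right)} = \left(G^{2} - 10 G\right) + G^{2} = - 10 G + 2 G^{2}$)
$- 19 q{\left(14 \right)} + y{\left(6 \right)} = \left(-19\right) 14 + 2 \cdot 6 \left(-5 + 6\right) = -266 + 2 \cdot 6 \cdot 1 = -266 + 12 = -254$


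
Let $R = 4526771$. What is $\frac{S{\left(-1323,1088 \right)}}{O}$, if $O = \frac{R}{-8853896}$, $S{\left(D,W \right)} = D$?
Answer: $\frac{11713704408}{4526771} \approx 2587.7$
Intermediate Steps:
$O = - \frac{4526771}{8853896}$ ($O = \frac{4526771}{-8853896} = 4526771 \left(- \frac{1}{8853896}\right) = - \frac{4526771}{8853896} \approx -0.51127$)
$\frac{S{\left(-1323,1088 \right)}}{O} = - \frac{1323}{- \frac{4526771}{8853896}} = \left(-1323\right) \left(- \frac{8853896}{4526771}\right) = \frac{11713704408}{4526771}$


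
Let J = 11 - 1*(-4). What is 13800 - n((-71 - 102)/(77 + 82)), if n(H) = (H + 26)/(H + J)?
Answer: 30521639/2212 ≈ 13798.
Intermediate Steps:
J = 15 (J = 11 + 4 = 15)
n(H) = (26 + H)/(15 + H) (n(H) = (H + 26)/(H + 15) = (26 + H)/(15 + H))
13800 - n((-71 - 102)/(77 + 82)) = 13800 - (26 + (-71 - 102)/(77 + 82))/(15 + (-71 - 102)/(77 + 82)) = 13800 - (26 - 173/159)/(15 - 173/159) = 13800 - 3961/(2212/159*159) = 13800 - 159*3961/(2212*159) = 13800 - 1*3961/2212 = 13800 - 3961/2212 = 30521639/2212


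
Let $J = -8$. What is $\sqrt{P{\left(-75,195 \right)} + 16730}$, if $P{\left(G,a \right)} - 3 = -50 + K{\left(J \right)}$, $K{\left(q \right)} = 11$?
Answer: $\sqrt{16694} \approx 129.21$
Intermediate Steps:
$P{\left(G,a \right)} = -36$ ($P{\left(G,a \right)} = 3 + \left(-50 + 11\right) = 3 - 39 = -36$)
$\sqrt{P{\left(-75,195 \right)} + 16730} = \sqrt{-36 + 16730} = \sqrt{16694}$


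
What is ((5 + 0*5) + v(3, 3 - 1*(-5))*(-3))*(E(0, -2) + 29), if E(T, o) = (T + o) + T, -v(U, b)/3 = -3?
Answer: -594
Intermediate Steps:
v(U, b) = 9 (v(U, b) = -3*(-3) = 9)
E(T, o) = o + 2*T
((5 + 0*5) + v(3, 3 - 1*(-5))*(-3))*(E(0, -2) + 29) = ((5 + 0*5) + 9*(-3))*((-2 + 2*0) + 29) = ((5 + 0) - 27)*((-2 + 0) + 29) = (5 - 27)*(-2 + 29) = -22*27 = -594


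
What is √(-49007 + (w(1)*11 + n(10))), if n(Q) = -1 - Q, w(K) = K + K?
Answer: 6*I*√1361 ≈ 221.35*I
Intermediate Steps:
w(K) = 2*K
√(-49007 + (w(1)*11 + n(10))) = √(-49007 + ((2*1)*11 + (-1 - 1*10))) = √(-49007 + (2*11 + (-1 - 10))) = √(-49007 + (22 - 11)) = √(-49007 + 11) = √(-48996) = 6*I*√1361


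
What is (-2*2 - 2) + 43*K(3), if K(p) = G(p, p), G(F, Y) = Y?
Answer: 123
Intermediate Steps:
K(p) = p
(-2*2 - 2) + 43*K(3) = (-2*2 - 2) + 43*3 = (-4 - 2) + 129 = -6 + 129 = 123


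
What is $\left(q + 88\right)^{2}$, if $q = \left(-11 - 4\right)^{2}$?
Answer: $97969$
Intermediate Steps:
$q = 225$ ($q = \left(-15\right)^{2} = 225$)
$\left(q + 88\right)^{2} = \left(225 + 88\right)^{2} = 313^{2} = 97969$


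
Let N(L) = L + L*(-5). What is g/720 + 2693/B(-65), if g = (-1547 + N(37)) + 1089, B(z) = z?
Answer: -13189/312 ≈ -42.272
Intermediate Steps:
N(L) = -4*L (N(L) = L - 5*L = -4*L)
g = -606 (g = (-1547 - 4*37) + 1089 = (-1547 - 148) + 1089 = -1695 + 1089 = -606)
g/720 + 2693/B(-65) = -606/720 + 2693/(-65) = -606*1/720 + 2693*(-1/65) = -101/120 - 2693/65 = -13189/312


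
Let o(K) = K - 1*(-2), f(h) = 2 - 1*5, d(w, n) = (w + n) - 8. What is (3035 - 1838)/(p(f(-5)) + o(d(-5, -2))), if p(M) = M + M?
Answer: -63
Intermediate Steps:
d(w, n) = -8 + n + w (d(w, n) = (n + w) - 8 = -8 + n + w)
f(h) = -3 (f(h) = 2 - 5 = -3)
o(K) = 2 + K (o(K) = K + 2 = 2 + K)
p(M) = 2*M
(3035 - 1838)/(p(f(-5)) + o(d(-5, -2))) = (3035 - 1838)/(2*(-3) + (2 + (-8 - 2 - 5))) = 1197/(-6 + (2 - 15)) = 1197/(-6 - 13) = 1197/(-19) = 1197*(-1/19) = -63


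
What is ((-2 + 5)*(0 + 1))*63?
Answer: 189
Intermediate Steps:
((-2 + 5)*(0 + 1))*63 = (3*1)*63 = 3*63 = 189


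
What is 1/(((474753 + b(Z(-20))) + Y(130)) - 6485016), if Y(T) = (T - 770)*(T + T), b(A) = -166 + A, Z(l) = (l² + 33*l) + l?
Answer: -1/6177109 ≈ -1.6189e-7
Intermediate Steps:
Z(l) = l² + 34*l
Y(T) = 2*T*(-770 + T) (Y(T) = (-770 + T)*(2*T) = 2*T*(-770 + T))
1/(((474753 + b(Z(-20))) + Y(130)) - 6485016) = 1/(((474753 + (-166 - 20*(34 - 20))) + 2*130*(-770 + 130)) - 6485016) = 1/(((474753 + (-166 - 20*14)) + 2*130*(-640)) - 6485016) = 1/(((474753 + (-166 - 280)) - 166400) - 6485016) = 1/(((474753 - 446) - 166400) - 6485016) = 1/((474307 - 166400) - 6485016) = 1/(307907 - 6485016) = 1/(-6177109) = -1/6177109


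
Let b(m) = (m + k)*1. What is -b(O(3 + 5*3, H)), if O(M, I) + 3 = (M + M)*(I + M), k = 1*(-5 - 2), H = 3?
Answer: -746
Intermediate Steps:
k = -7 (k = 1*(-7) = -7)
O(M, I) = -3 + 2*M*(I + M) (O(M, I) = -3 + (M + M)*(I + M) = -3 + (2*M)*(I + M) = -3 + 2*M*(I + M))
b(m) = -7 + m (b(m) = (m - 7)*1 = (-7 + m)*1 = -7 + m)
-b(O(3 + 5*3, H)) = -(-7 + (-3 + 2*(3 + 5*3)² + 2*3*(3 + 5*3))) = -(-7 + (-3 + 2*(3 + 15)² + 2*3*(3 + 15))) = -(-7 + (-3 + 2*18² + 2*3*18)) = -(-7 + (-3 + 2*324 + 108)) = -(-7 + (-3 + 648 + 108)) = -(-7 + 753) = -1*746 = -746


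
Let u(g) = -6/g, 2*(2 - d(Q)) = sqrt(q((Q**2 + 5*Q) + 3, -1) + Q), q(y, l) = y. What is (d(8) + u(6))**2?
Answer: 119/4 - sqrt(115) ≈ 19.026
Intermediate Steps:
d(Q) = 2 - sqrt(3 + Q**2 + 6*Q)/2 (d(Q) = 2 - sqrt(((Q**2 + 5*Q) + 3) + Q)/2 = 2 - sqrt((3 + Q**2 + 5*Q) + Q)/2 = 2 - sqrt(3 + Q**2 + 6*Q)/2)
(d(8) + u(6))**2 = ((2 - sqrt(3 + 8**2 + 6*8)/2) - 6/6)**2 = ((2 - sqrt(3 + 64 + 48)/2) - 6*1/6)**2 = ((2 - sqrt(115)/2) - 1)**2 = (1 - sqrt(115)/2)**2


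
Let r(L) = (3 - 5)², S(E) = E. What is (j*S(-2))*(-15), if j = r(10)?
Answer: 120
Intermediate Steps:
r(L) = 4 (r(L) = (-2)² = 4)
j = 4
(j*S(-2))*(-15) = (4*(-2))*(-15) = -8*(-15) = 120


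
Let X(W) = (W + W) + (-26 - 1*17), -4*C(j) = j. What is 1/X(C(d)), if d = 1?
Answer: -2/87 ≈ -0.022988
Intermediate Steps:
C(j) = -j/4
X(W) = -43 + 2*W (X(W) = 2*W + (-26 - 17) = 2*W - 43 = -43 + 2*W)
1/X(C(d)) = 1/(-43 + 2*(-1/4*1)) = 1/(-43 + 2*(-1/4)) = 1/(-43 - 1/2) = 1/(-87/2) = -2/87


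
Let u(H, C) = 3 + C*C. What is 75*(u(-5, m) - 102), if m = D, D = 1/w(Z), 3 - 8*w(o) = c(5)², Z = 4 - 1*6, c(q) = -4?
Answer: -1250025/169 ≈ -7396.6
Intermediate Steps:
Z = -2 (Z = 4 - 6 = -2)
w(o) = -13/8 (w(o) = 3/8 - ⅛*(-4)² = 3/8 - ⅛*16 = 3/8 - 2 = -13/8)
D = -8/13 (D = 1/(-13/8) = -8/13 ≈ -0.61539)
m = -8/13 ≈ -0.61539
u(H, C) = 3 + C²
75*(u(-5, m) - 102) = 75*((3 + (-8/13)²) - 102) = 75*((3 + 64/169) - 102) = 75*(571/169 - 102) = 75*(-16667/169) = -1250025/169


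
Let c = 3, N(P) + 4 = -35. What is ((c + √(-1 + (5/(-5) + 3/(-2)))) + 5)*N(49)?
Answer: -312 - 39*I*√14/2 ≈ -312.0 - 72.962*I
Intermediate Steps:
N(P) = -39 (N(P) = -4 - 35 = -39)
((c + √(-1 + (5/(-5) + 3/(-2)))) + 5)*N(49) = ((3 + √(-1 + (5/(-5) + 3/(-2)))) + 5)*(-39) = ((3 + √(-1 + (5*(-⅕) + 3*(-½)))) + 5)*(-39) = ((3 + √(-1 + (-1 - 3/2))) + 5)*(-39) = ((3 + √(-1 - 5/2)) + 5)*(-39) = ((3 + √(-7/2)) + 5)*(-39) = ((3 + I*√14/2) + 5)*(-39) = (8 + I*√14/2)*(-39) = -312 - 39*I*√14/2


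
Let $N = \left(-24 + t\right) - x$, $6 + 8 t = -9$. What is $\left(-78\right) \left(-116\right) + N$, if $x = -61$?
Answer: $\frac{72665}{8} \approx 9083.1$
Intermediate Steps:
$t = - \frac{15}{8}$ ($t = - \frac{3}{4} + \frac{1}{8} \left(-9\right) = - \frac{3}{4} - \frac{9}{8} = - \frac{15}{8} \approx -1.875$)
$N = \frac{281}{8}$ ($N = \left(-24 - \frac{15}{8}\right) - -61 = - \frac{207}{8} + 61 = \frac{281}{8} \approx 35.125$)
$\left(-78\right) \left(-116\right) + N = \left(-78\right) \left(-116\right) + \frac{281}{8} = 9048 + \frac{281}{8} = \frac{72665}{8}$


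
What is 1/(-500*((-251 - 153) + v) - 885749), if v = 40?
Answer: -1/703749 ≈ -1.4210e-6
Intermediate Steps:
1/(-500*((-251 - 153) + v) - 885749) = 1/(-500*((-251 - 153) + 40) - 885749) = 1/(-500*(-404 + 40) - 885749) = 1/(-500*(-364) - 885749) = 1/(182000 - 885749) = 1/(-703749) = -1/703749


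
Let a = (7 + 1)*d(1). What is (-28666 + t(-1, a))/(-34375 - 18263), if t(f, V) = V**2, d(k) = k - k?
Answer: 14333/26319 ≈ 0.54459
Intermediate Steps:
d(k) = 0
a = 0 (a = (7 + 1)*0 = 8*0 = 0)
(-28666 + t(-1, a))/(-34375 - 18263) = (-28666 + 0**2)/(-34375 - 18263) = (-28666 + 0)/(-52638) = -28666*(-1/52638) = 14333/26319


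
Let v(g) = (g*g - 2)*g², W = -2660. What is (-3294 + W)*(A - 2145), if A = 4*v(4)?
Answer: 7436546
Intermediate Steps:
v(g) = g²*(-2 + g²) (v(g) = (g² - 2)*g² = (-2 + g²)*g² = g²*(-2 + g²))
A = 896 (A = 4*(4²*(-2 + 4²)) = 4*(16*(-2 + 16)) = 4*(16*14) = 4*224 = 896)
(-3294 + W)*(A - 2145) = (-3294 - 2660)*(896 - 2145) = -5954*(-1249) = 7436546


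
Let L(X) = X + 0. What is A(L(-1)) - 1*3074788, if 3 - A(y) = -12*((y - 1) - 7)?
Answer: -3074893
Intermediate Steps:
L(X) = X
A(y) = -93 + 12*y (A(y) = 3 - (-12)*((y - 1) - 7) = 3 - (-12)*((-1 + y) - 7) = 3 - (-12)*(-8 + y) = 3 - (96 - 12*y) = 3 + (-96 + 12*y) = -93 + 12*y)
A(L(-1)) - 1*3074788 = (-93 + 12*(-1)) - 1*3074788 = (-93 - 12) - 3074788 = -105 - 3074788 = -3074893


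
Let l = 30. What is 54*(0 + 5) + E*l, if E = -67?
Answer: -1740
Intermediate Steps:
54*(0 + 5) + E*l = 54*(0 + 5) - 67*30 = 54*5 - 2010 = 270 - 2010 = -1740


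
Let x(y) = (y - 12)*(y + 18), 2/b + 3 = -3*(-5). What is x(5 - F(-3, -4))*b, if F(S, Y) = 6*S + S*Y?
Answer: -29/6 ≈ -4.8333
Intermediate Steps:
b = ⅙ (b = 2/(-3 - 3*(-5)) = 2/(-3 + 15) = 2/12 = 2*(1/12) = ⅙ ≈ 0.16667)
x(y) = (-12 + y)*(18 + y)
x(5 - F(-3, -4))*b = (-216 + (5 - (-3)*(6 - 4))² + 6*(5 - (-3)*(6 - 4)))*(⅙) = (-216 + (5 - (-3)*2)² + 6*(5 - (-3)*2))*(⅙) = (-216 + (5 - 1*(-6))² + 6*(5 - 1*(-6)))*(⅙) = (-216 + (5 + 6)² + 6*(5 + 6))*(⅙) = (-216 + 11² + 6*11)*(⅙) = (-216 + 121 + 66)*(⅙) = -29*⅙ = -29/6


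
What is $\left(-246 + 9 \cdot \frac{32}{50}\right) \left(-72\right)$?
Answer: $\frac{432432}{25} \approx 17297.0$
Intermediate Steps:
$\left(-246 + 9 \cdot \frac{32}{50}\right) \left(-72\right) = \left(-246 + 9 \cdot 32 \cdot \frac{1}{50}\right) \left(-72\right) = \left(-246 + 9 \cdot \frac{16}{25}\right) \left(-72\right) = \left(-246 + \frac{144}{25}\right) \left(-72\right) = \left(- \frac{6006}{25}\right) \left(-72\right) = \frac{432432}{25}$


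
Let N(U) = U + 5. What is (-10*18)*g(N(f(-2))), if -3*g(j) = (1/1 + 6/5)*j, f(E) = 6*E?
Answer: -924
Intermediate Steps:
N(U) = 5 + U
g(j) = -11*j/15 (g(j) = -(1/1 + 6/5)*j/3 = -(1*1 + 6*(⅕))*j/3 = -(1 + 6/5)*j/3 = -11*j/15)
(-10*18)*g(N(f(-2))) = (-10*18)*(-11*(5 + 6*(-2))/15) = -(-132)*(5 - 12) = -(-132)*(-7) = -180*77/15 = -924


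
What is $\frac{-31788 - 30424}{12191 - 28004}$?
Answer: $\frac{62212}{15813} \approx 3.9342$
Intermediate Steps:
$\frac{-31788 - 30424}{12191 - 28004} = - \frac{62212}{12191 - 28004} = - \frac{62212}{-15813} = \left(-62212\right) \left(- \frac{1}{15813}\right) = \frac{62212}{15813}$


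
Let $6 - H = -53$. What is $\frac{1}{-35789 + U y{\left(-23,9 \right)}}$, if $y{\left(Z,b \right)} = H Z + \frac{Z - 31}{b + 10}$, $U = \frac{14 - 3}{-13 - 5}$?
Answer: $- \frac{342}{11955631} \approx -2.8606 \cdot 10^{-5}$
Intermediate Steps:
$H = 59$ ($H = 6 - -53 = 6 + 53 = 59$)
$U = - \frac{11}{18}$ ($U = \frac{11}{-18} = 11 \left(- \frac{1}{18}\right) = - \frac{11}{18} \approx -0.61111$)
$y{\left(Z,b \right)} = 59 Z + \frac{-31 + Z}{10 + b}$ ($y{\left(Z,b \right)} = 59 Z + \frac{Z - 31}{b + 10} = 59 Z + \frac{-31 + Z}{10 + b}$)
$\frac{1}{-35789 + U y{\left(-23,9 \right)}} = \frac{1}{-35789 - \frac{11 \frac{-31 + 591 \left(-23\right) + 59 \left(-23\right) 9}{10 + 9}}{18}} = \frac{1}{-35789 - \frac{11 \frac{-31 - 13593 - 12213}{19}}{18}} = \frac{1}{-35789 - \frac{11 \cdot \frac{1}{19} \left(-25837\right)}{18}} = \frac{1}{-35789 - - \frac{284207}{342}} = \frac{1}{-35789 + \frac{284207}{342}} = \frac{1}{- \frac{11955631}{342}} = - \frac{342}{11955631}$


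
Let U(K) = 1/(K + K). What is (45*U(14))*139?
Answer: 6255/28 ≈ 223.39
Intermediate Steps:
U(K) = 1/(2*K)
(45*U(14))*139 = (45*((1/2)/14))*139 = (45*((1/2)*(1/14)))*139 = (45*(1/28))*139 = (45/28)*139 = 6255/28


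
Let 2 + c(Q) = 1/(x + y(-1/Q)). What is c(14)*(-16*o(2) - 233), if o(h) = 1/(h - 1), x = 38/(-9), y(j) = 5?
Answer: 1245/7 ≈ 177.86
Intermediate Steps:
x = -38/9 (x = 38*(-⅑) = -38/9 ≈ -4.2222)
o(h) = 1/(-1 + h)
c(Q) = -5/7 (c(Q) = -2 + 1/(-38/9 + 5) = -2 + 1/(7/9) = -2 + 9/7 = -5/7)
c(14)*(-16*o(2) - 233) = -5*(-16/(-1 + 2) - 233)/7 = -5*(-16/1 - 233)/7 = -5*(-16*1 - 233)/7 = -5*(-16 - 233)/7 = -5/7*(-249) = 1245/7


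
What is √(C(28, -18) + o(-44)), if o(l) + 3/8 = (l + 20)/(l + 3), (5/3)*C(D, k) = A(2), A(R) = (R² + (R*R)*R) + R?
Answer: 3*√643290/820 ≈ 2.9343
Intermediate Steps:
A(R) = R + R² + R³ (A(R) = (R² + R²*R) + R = (R² + R³) + R = R + R² + R³)
C(D, k) = 42/5 (C(D, k) = 3*(2*(1 + 2 + 2²))/5 = 3*(2*(1 + 2 + 4))/5 = 3*(2*7)/5 = (⅗)*14 = 42/5)
o(l) = -3/8 + (20 + l)/(3 + l) (o(l) = -3/8 + (l + 20)/(l + 3) = -3/8 + (20 + l)/(3 + l))
√(C(28, -18) + o(-44)) = √(42/5 + (151 + 5*(-44))/(8*(3 - 44))) = √(42/5 + (⅛)*(151 - 220)/(-41)) = √(42/5 + (⅛)*(-1/41)*(-69)) = √(42/5 + 69/328) = √(14121/1640) = 3*√643290/820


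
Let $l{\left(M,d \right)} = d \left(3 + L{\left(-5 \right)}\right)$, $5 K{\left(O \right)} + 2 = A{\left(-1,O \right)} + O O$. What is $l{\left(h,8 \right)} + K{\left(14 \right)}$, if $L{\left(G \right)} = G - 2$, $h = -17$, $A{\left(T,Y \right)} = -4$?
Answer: $6$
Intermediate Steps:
$L{\left(G \right)} = -2 + G$ ($L{\left(G \right)} = G - 2 = -2 + G$)
$K{\left(O \right)} = - \frac{6}{5} + \frac{O^{2}}{5}$ ($K{\left(O \right)} = - \frac{2}{5} + \frac{-4 + O O}{5} = - \frac{2}{5} + \frac{-4 + O^{2}}{5} = - \frac{2}{5} + \left(- \frac{4}{5} + \frac{O^{2}}{5}\right) = - \frac{6}{5} + \frac{O^{2}}{5}$)
$l{\left(M,d \right)} = - 4 d$ ($l{\left(M,d \right)} = d \left(3 - 7\right) = d \left(-4\right) = - 4 d$)
$l{\left(h,8 \right)} + K{\left(14 \right)} = \left(-4\right) 8 - \left(\frac{6}{5} - \frac{14^{2}}{5}\right) = -32 + \left(- \frac{6}{5} + \frac{1}{5} \cdot 196\right) = -32 + \left(- \frac{6}{5} + \frac{196}{5}\right) = -32 + 38 = 6$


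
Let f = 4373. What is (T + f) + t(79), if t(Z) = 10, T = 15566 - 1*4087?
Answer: 15862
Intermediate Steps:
T = 11479 (T = 15566 - 4087 = 11479)
(T + f) + t(79) = (11479 + 4373) + 10 = 15852 + 10 = 15862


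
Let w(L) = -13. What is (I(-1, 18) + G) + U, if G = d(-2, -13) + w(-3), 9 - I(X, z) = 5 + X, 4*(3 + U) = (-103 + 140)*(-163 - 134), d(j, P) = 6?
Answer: -11009/4 ≈ -2752.3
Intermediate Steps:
U = -11001/4 (U = -3 + ((-103 + 140)*(-163 - 134))/4 = -3 + (37*(-297))/4 = -3 + (¼)*(-10989) = -3 - 10989/4 = -11001/4 ≈ -2750.3)
I(X, z) = 4 - X (I(X, z) = 9 - (5 + X) = 9 + (-5 - X) = 4 - X)
G = -7 (G = 6 - 13 = -7)
(I(-1, 18) + G) + U = ((4 - 1*(-1)) - 7) - 11001/4 = ((4 + 1) - 7) - 11001/4 = (5 - 7) - 11001/4 = -2 - 11001/4 = -11009/4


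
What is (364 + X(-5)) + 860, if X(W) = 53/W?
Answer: 6067/5 ≈ 1213.4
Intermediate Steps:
(364 + X(-5)) + 860 = (364 + 53/(-5)) + 860 = (364 + 53*(-⅕)) + 860 = (364 - 53/5) + 860 = 1767/5 + 860 = 6067/5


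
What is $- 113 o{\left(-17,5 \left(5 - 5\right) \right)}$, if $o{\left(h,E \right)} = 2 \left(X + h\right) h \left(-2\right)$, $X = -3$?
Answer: $153680$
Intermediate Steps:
$o{\left(h,E \right)} = - 4 h \left(-3 + h\right)$ ($o{\left(h,E \right)} = 2 \left(-3 + h\right) h \left(-2\right) = 2 h \left(-3 + h\right) \left(-2\right) = - 4 h \left(-3 + h\right)$)
$- 113 o{\left(-17,5 \left(5 - 5\right) \right)} = - 113 \cdot 4 \left(-17\right) \left(3 - -17\right) = - 113 \cdot 4 \left(-17\right) \left(3 + 17\right) = - 113 \cdot 4 \left(-17\right) 20 = \left(-113\right) \left(-1360\right) = 153680$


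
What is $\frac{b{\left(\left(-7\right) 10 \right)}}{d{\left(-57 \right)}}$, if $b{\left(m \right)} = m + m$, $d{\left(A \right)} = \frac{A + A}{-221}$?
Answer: $- \frac{15470}{57} \approx -271.4$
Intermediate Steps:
$d{\left(A \right)} = - \frac{2 A}{221}$ ($d{\left(A \right)} = 2 A \left(- \frac{1}{221}\right) = - \frac{2 A}{221}$)
$b{\left(m \right)} = 2 m$
$\frac{b{\left(\left(-7\right) 10 \right)}}{d{\left(-57 \right)}} = \frac{2 \left(\left(-7\right) 10\right)}{\left(- \frac{2}{221}\right) \left(-57\right)} = \frac{2 \left(-70\right)}{\frac{114}{221}} = \left(-140\right) \frac{221}{114} = - \frac{15470}{57}$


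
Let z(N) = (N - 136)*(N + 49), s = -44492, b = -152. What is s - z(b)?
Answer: -74156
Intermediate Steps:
z(N) = (-136 + N)*(49 + N)
s - z(b) = -44492 - (-6664 + (-152)² - 87*(-152)) = -44492 - (-6664 + 23104 + 13224) = -44492 - 1*29664 = -44492 - 29664 = -74156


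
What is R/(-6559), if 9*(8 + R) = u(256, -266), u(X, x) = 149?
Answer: -11/8433 ≈ -0.0013044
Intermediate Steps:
R = 77/9 (R = -8 + (⅑)*149 = -8 + 149/9 = 77/9 ≈ 8.5556)
R/(-6559) = (77/9)/(-6559) = (77/9)*(-1/6559) = -11/8433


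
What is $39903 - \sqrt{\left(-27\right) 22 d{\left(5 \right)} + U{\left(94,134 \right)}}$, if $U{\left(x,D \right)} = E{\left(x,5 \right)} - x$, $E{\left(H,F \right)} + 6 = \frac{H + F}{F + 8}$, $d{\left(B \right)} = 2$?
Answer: $39903 - \frac{i \sqrt{216385}}{13} \approx 39903.0 - 35.782 i$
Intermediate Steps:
$E{\left(H,F \right)} = -6 + \frac{F + H}{8 + F}$ ($E{\left(H,F \right)} = -6 + \frac{H + F}{F + 8} = -6 + \frac{F + H}{8 + F}$)
$U{\left(x,D \right)} = - \frac{73}{13} - \frac{12 x}{13}$ ($U{\left(x,D \right)} = \frac{-48 + x - 25}{8 + 5} - x = \frac{-48 + x - 25}{13} - x = \frac{-73 + x}{13} - x = \left(- \frac{73}{13} + \frac{x}{13}\right) - x = - \frac{73}{13} - \frac{12 x}{13}$)
$39903 - \sqrt{\left(-27\right) 22 d{\left(5 \right)} + U{\left(94,134 \right)}} = 39903 - \sqrt{\left(-27\right) 22 \cdot 2 - \frac{1201}{13}} = 39903 - \sqrt{\left(-594\right) 2 - \frac{1201}{13}} = 39903 - \sqrt{-1188 - \frac{1201}{13}} = 39903 - \sqrt{- \frac{16645}{13}} = 39903 - \frac{i \sqrt{216385}}{13}$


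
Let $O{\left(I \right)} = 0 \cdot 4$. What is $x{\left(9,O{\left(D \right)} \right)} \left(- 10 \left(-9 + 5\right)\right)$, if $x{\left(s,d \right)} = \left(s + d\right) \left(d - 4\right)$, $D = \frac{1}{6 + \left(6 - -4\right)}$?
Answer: $-1440$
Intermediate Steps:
$D = \frac{1}{16}$ ($D = \frac{1}{6 + \left(6 + 4\right)} = \frac{1}{6 + 10} = \frac{1}{16} \approx 0.0625$)
$O{\left(I \right)} = 0$
$x{\left(s,d \right)} = \left(-4 + d\right) \left(d + s\right)$ ($x{\left(s,d \right)} = \left(d + s\right) \left(-4 + d\right) = \left(-4 + d\right) \left(d + s\right)$)
$x{\left(9,O{\left(D \right)} \right)} \left(- 10 \left(-9 + 5\right)\right) = \left(0^{2} - 0 - 36 + 0 \cdot 9\right) \left(- 10 \left(-9 + 5\right)\right) = \left(0 + 0 - 36 + 0\right) \left(\left(-10\right) \left(-4\right)\right) = \left(-36\right) 40 = -1440$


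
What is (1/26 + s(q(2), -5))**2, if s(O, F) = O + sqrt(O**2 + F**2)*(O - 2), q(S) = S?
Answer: 2809/676 ≈ 4.1553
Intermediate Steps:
s(O, F) = O + sqrt(F**2 + O**2)*(-2 + O)
(1/26 + s(q(2), -5))**2 = (1/26 + (2 - 2*sqrt((-5)**2 + 2**2) + 2*sqrt((-5)**2 + 2**2)))**2 = (1/26 + (2 - 2*sqrt(25 + 4) + 2*sqrt(25 + 4)))**2 = (1/26 + (2 - 2*sqrt(29) + 2*sqrt(29)))**2 = (1/26 + 2)**2 = (53/26)**2 = 2809/676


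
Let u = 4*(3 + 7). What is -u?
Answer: -40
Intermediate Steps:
u = 40 (u = 4*10 = 40)
-u = -1*40 = -40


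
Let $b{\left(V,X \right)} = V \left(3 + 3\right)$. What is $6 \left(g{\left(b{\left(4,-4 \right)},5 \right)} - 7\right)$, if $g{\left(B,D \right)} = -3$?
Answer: $-60$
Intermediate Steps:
$b{\left(V,X \right)} = 6 V$ ($b{\left(V,X \right)} = V 6 = 6 V$)
$6 \left(g{\left(b{\left(4,-4 \right)},5 \right)} - 7\right) = 6 \left(-3 - 7\right) = 6 \left(-10\right) = -60$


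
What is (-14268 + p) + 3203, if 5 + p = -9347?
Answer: -20417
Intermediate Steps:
p = -9352 (p = -5 - 9347 = -9352)
(-14268 + p) + 3203 = (-14268 - 9352) + 3203 = -23620 + 3203 = -20417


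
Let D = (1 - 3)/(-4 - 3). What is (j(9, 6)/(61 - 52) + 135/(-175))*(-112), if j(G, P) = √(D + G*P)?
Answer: 432/5 - 32*√665/9 ≈ -5.2892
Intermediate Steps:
D = 2/7 (D = -2/(-7) = -2*(-⅐) = 2/7 ≈ 0.28571)
j(G, P) = √(2/7 + G*P)
(j(9, 6)/(61 - 52) + 135/(-175))*(-112) = ((√(14 + 49*9*6)/7)/(61 - 52) + 135/(-175))*(-112) = ((√(14 + 2646)/7)/9 + 135*(-1/175))*(-112) = ((√2660/7)*(⅑) - 27/35)*(-112) = (((2*√665)/7)*(⅑) - 27/35)*(-112) = ((2*√665/7)*(⅑) - 27/35)*(-112) = (2*√665/63 - 27/35)*(-112) = (-27/35 + 2*√665/63)*(-112) = 432/5 - 32*√665/9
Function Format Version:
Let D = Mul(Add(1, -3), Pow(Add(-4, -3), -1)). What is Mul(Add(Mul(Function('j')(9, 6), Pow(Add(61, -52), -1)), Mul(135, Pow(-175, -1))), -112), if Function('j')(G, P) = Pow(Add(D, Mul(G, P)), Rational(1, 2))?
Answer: Add(Rational(432, 5), Mul(Rational(-32, 9), Pow(665, Rational(1, 2)))) ≈ -5.2892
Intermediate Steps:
D = Rational(2, 7) (D = Mul(-2, Pow(-7, -1)) = Mul(-2, Rational(-1, 7)) = Rational(2, 7) ≈ 0.28571)
Function('j')(G, P) = Pow(Add(Rational(2, 7), Mul(G, P)), Rational(1, 2))
Mul(Add(Mul(Function('j')(9, 6), Pow(Add(61, -52), -1)), Mul(135, Pow(-175, -1))), -112) = Mul(Add(Mul(Mul(Rational(1, 7), Pow(Add(14, Mul(49, 9, 6)), Rational(1, 2))), Pow(Add(61, -52), -1)), Mul(135, Pow(-175, -1))), -112) = Mul(Add(Mul(Mul(Rational(1, 7), Pow(Add(14, 2646), Rational(1, 2))), Pow(9, -1)), Mul(135, Rational(-1, 175))), -112) = Mul(Add(Mul(Mul(Rational(1, 7), Pow(2660, Rational(1, 2))), Rational(1, 9)), Rational(-27, 35)), -112) = Mul(Add(Mul(Mul(Rational(1, 7), Mul(2, Pow(665, Rational(1, 2)))), Rational(1, 9)), Rational(-27, 35)), -112) = Mul(Add(Mul(Mul(Rational(2, 7), Pow(665, Rational(1, 2))), Rational(1, 9)), Rational(-27, 35)), -112) = Mul(Add(Mul(Rational(2, 63), Pow(665, Rational(1, 2))), Rational(-27, 35)), -112) = Mul(Add(Rational(-27, 35), Mul(Rational(2, 63), Pow(665, Rational(1, 2)))), -112) = Add(Rational(432, 5), Mul(Rational(-32, 9), Pow(665, Rational(1, 2))))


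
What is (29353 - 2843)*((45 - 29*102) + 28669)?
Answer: 682791560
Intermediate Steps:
(29353 - 2843)*((45 - 29*102) + 28669) = 26510*((45 - 2958) + 28669) = 26510*(-2913 + 28669) = 26510*25756 = 682791560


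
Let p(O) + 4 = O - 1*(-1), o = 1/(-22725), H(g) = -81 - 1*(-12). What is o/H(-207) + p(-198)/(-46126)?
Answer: 315219151/72326721150 ≈ 0.0043583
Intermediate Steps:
H(g) = -69 (H(g) = -81 + 12 = -69)
o = -1/22725 ≈ -4.4004e-5
p(O) = -3 + O (p(O) = -4 + (O - 1*(-1)) = -4 + (O + 1) = -4 + (1 + O) = -3 + O)
o/H(-207) + p(-198)/(-46126) = -1/22725/(-69) + (-3 - 198)/(-46126) = -1/22725*(-1/69) - 201*(-1/46126) = 1/1568025 + 201/46126 = 315219151/72326721150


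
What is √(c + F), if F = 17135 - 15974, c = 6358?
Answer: √7519 ≈ 86.712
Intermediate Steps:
F = 1161
√(c + F) = √(6358 + 1161) = √7519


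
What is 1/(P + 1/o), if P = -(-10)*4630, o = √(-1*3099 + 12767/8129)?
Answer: 1165787885200/53975979084768129 + 2*I*√51170030879/53975979084768129 ≈ 2.1598e-5 + 8.3818e-12*I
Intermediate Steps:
o = 2*I*√51170030879/8129 (o = √(-3099 + 12767*(1/8129)) = √(-3099 + 12767/8129) = √(-25179004/8129) = 2*I*√51170030879/8129 ≈ 55.655*I)
P = 46300 (P = -10*(-4630) = 46300)
1/(P + 1/o) = 1/(46300 + 1/(2*I*√51170030879/8129)) = 1/(46300 - I*√51170030879/12589502)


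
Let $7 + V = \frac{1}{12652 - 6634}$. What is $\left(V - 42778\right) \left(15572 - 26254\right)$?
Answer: $\frac{1375201368989}{3009} \approx 4.5703 \cdot 10^{8}$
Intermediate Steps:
$V = - \frac{42125}{6018}$ ($V = -7 + \frac{1}{12652 - 6634} = -7 + \frac{1}{6018} = - \frac{42125}{6018} \approx -6.9998$)
$\left(V - 42778\right) \left(15572 - 26254\right) = \left(- \frac{42125}{6018} - 42778\right) \left(15572 - 26254\right) = \left(- \frac{257480129}{6018}\right) \left(-10682\right) = \frac{1375201368989}{3009}$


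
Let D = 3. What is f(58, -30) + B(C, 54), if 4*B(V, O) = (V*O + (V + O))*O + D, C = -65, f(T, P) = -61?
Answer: -190375/4 ≈ -47594.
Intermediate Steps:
B(V, O) = ¾ + O*(O + V + O*V)/4 (B(V, O) = ((V*O + (V + O))*O + 3)/4 = ((O*V + (O + V))*O + 3)/4 = ((O + V + O*V)*O + 3)/4 = (O*(O + V + O*V) + 3)/4 = (3 + O*(O + V + O*V))/4 = ¾ + O*(O + V + O*V)/4)
f(58, -30) + B(C, 54) = -61 + (¾ + (¼)*54² + (¼)*54*(-65) + (¼)*(-65)*54²) = -61 + (¾ + (¼)*2916 - 1755/2 + (¼)*(-65)*2916) = -61 + (¾ + 729 - 1755/2 - 47385) = -61 - 190131/4 = -190375/4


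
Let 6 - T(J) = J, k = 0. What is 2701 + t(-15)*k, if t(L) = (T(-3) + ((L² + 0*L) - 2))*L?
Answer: 2701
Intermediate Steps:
T(J) = 6 - J
t(L) = L*(7 + L²) (t(L) = ((6 - 1*(-3)) + ((L² + 0*L) - 2))*L = ((6 + 3) + ((L² + 0) - 2))*L = (9 + (L² - 2))*L = (9 + (-2 + L²))*L = (7 + L²)*L = L*(7 + L²))
2701 + t(-15)*k = 2701 - 15*(7 + (-15)²)*0 = 2701 - 15*(7 + 225)*0 = 2701 - 15*232*0 = 2701 - 3480*0 = 2701 + 0 = 2701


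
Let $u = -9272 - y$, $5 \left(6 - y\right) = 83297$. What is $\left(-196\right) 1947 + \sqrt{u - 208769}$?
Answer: $-381612 + \frac{3 i \sqrt{559410}}{5} \approx -3.8161 \cdot 10^{5} + 448.76 i$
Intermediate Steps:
$y = - \frac{83267}{5}$ ($y = 6 - \frac{83297}{5} = - \frac{83267}{5} \approx -16653.0$)
$u = \frac{36907}{5}$ ($u = -9272 - - \frac{83267}{5} = -9272 + \frac{83267}{5} = \frac{36907}{5} \approx 7381.4$)
$\left(-196\right) 1947 + \sqrt{u - 208769} = \left(-196\right) 1947 + \sqrt{\frac{36907}{5} - 208769} = -381612 + \sqrt{- \frac{1006938}{5}} = -381612 + \frac{3 i \sqrt{559410}}{5}$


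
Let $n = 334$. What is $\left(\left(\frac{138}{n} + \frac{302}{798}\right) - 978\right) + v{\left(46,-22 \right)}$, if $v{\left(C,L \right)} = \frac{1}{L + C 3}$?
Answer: $- \frac{7553195183}{7729428} \approx -977.2$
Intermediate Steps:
$v{\left(C,L \right)} = \frac{1}{L + 3 C}$
$\left(\left(\frac{138}{n} + \frac{302}{798}\right) - 978\right) + v{\left(46,-22 \right)} = \left(\left(\frac{138}{334} + \frac{302}{798}\right) - 978\right) + \frac{1}{-22 + 3 \cdot 46} = \left(\left(138 \cdot \frac{1}{334} + 302 \cdot \frac{1}{798}\right) - 978\right) + \frac{1}{-22 + 138} = \left(\left(\frac{69}{167} + \frac{151}{399}\right) - 978\right) + \frac{1}{116} = \left(\frac{52748}{66633} - 978\right) + \frac{1}{116} = - \frac{65114326}{66633} + \frac{1}{116} = - \frac{7553195183}{7729428}$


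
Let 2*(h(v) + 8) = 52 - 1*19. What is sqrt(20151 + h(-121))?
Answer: sqrt(80638)/2 ≈ 141.98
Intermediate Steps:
h(v) = 17/2 (h(v) = -8 + (52 - 1*19)/2 = -8 + (52 - 19)/2 = -8 + (1/2)*33 = -8 + 33/2 = 17/2)
sqrt(20151 + h(-121)) = sqrt(20151 + 17/2) = sqrt(40319/2) = sqrt(80638)/2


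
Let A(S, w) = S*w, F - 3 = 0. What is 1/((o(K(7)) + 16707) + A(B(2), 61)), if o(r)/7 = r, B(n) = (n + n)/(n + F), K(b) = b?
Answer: 5/84024 ≈ 5.9507e-5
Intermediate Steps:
F = 3 (F = 3 + 0 = 3)
B(n) = 2*n/(3 + n) (B(n) = (n + n)/(n + 3) = (2*n)/(3 + n) = 2*n/(3 + n))
o(r) = 7*r
1/((o(K(7)) + 16707) + A(B(2), 61)) = 1/((7*7 + 16707) + (2*2/(3 + 2))*61) = 1/((49 + 16707) + (2*2/5)*61) = 1/(16756 + (2*2*(1/5))*61) = 1/(16756 + (4/5)*61) = 1/(16756 + 244/5) = 1/(84024/5) = 5/84024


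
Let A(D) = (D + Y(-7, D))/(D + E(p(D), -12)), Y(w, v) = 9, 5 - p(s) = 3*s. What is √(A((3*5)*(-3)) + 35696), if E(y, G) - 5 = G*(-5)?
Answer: √892355/5 ≈ 188.93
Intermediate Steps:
p(s) = 5 - 3*s
E(y, G) = 5 - 5*G (E(y, G) = 5 + G*(-5) = 5 - 5*G)
A(D) = (9 + D)/(65 + D) (A(D) = (D + 9)/(D + (5 - 5*(-12))) = (9 + D)/(D + (5 + 60)) = (9 + D)/(D + 65) = (9 + D)/(65 + D))
√(A((3*5)*(-3)) + 35696) = √((9 + (3*5)*(-3))/(65 + (3*5)*(-3)) + 35696) = √((9 + 15*(-3))/(65 + 15*(-3)) + 35696) = √((9 - 45)/(65 - 45) + 35696) = √(-36/20 + 35696) = √((1/20)*(-36) + 35696) = √(-9/5 + 35696) = √(178471/5) = √892355/5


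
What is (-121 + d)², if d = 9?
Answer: 12544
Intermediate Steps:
(-121 + d)² = (-121 + 9)² = (-112)² = 12544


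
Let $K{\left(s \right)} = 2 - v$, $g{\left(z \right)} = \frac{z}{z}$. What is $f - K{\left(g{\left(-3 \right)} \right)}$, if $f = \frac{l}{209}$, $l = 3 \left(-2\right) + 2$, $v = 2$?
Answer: $- \frac{4}{209} \approx -0.019139$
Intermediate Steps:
$g{\left(z \right)} = 1$
$l = -4$ ($l = -6 + 2 = -4$)
$K{\left(s \right)} = 0$ ($K{\left(s \right)} = 2 - 2 = 0$)
$f = - \frac{4}{209} \approx -0.019139$
$f - K{\left(g{\left(-3 \right)} \right)} = - \frac{4}{209} - 0 = - \frac{4}{209} + 0 = - \frac{4}{209}$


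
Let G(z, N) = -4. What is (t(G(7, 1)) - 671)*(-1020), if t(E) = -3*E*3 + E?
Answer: 651780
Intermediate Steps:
t(E) = -8*E (t(E) = -9*E + E = -8*E)
(t(G(7, 1)) - 671)*(-1020) = (-8*(-4) - 671)*(-1020) = (32 - 671)*(-1020) = -639*(-1020) = 651780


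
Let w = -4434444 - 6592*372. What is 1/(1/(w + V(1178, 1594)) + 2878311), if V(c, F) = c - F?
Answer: 6887084/19823169635123 ≈ 3.4743e-7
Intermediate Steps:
w = -6886668 (w = -4434444 - 2452224 = -6886668)
1/(1/(w + V(1178, 1594)) + 2878311) = 1/(1/(-6886668 + (1178 - 1*1594)) + 2878311) = 1/(1/(-6886668 + (1178 - 1594)) + 2878311) = 1/(1/(-6886668 - 416) + 2878311) = 1/(1/(-6887084) + 2878311) = 1/(-1/6887084 + 2878311) = 1/(19823169635123/6887084) = 6887084/19823169635123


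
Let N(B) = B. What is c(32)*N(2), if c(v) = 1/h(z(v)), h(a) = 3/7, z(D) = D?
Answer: 14/3 ≈ 4.6667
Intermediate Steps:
h(a) = 3/7 (h(a) = 3*(⅐) = 3/7)
c(v) = 7/3 (c(v) = 1/(3/7) = 7/3)
c(32)*N(2) = (7/3)*2 = 14/3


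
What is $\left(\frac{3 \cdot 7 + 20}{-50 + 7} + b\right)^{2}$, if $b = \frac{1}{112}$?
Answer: $\frac{20693401}{23193856} \approx 0.89219$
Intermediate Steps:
$b = \frac{1}{112} \approx 0.0089286$
$\left(\frac{3 \cdot 7 + 20}{-50 + 7} + b\right)^{2} = \left(\frac{3 \cdot 7 + 20}{-50 + 7} + \frac{1}{112}\right)^{2} = \left(\frac{21 + 20}{-43} + \frac{1}{112}\right)^{2} = \left(41 \left(- \frac{1}{43}\right) + \frac{1}{112}\right)^{2} = \left(- \frac{41}{43} + \frac{1}{112}\right)^{2} = \left(- \frac{4549}{4816}\right)^{2} = \frac{20693401}{23193856}$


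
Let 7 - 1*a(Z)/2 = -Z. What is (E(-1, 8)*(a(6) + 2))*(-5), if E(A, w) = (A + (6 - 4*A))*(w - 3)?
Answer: -6300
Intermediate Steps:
a(Z) = 14 + 2*Z (a(Z) = 14 - (-2)*Z = 14 + 2*Z)
E(A, w) = (-3 + w)*(6 - 3*A) (E(A, w) = (6 - 3*A)*(-3 + w) = (-3 + w)*(6 - 3*A))
(E(-1, 8)*(a(6) + 2))*(-5) = ((-18 + 6*8 + 9*(-1) - 3*(-1)*8)*((14 + 2*6) + 2))*(-5) = ((-18 + 48 - 9 + 24)*((14 + 12) + 2))*(-5) = (45*(26 + 2))*(-5) = (45*28)*(-5) = 1260*(-5) = -6300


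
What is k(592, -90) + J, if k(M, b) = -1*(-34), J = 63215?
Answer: 63249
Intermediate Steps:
k(M, b) = 34
k(592, -90) + J = 34 + 63215 = 63249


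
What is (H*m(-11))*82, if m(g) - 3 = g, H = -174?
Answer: 114144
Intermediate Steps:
m(g) = 3 + g
(H*m(-11))*82 = -174*(3 - 11)*82 = -174*(-8)*82 = 1392*82 = 114144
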